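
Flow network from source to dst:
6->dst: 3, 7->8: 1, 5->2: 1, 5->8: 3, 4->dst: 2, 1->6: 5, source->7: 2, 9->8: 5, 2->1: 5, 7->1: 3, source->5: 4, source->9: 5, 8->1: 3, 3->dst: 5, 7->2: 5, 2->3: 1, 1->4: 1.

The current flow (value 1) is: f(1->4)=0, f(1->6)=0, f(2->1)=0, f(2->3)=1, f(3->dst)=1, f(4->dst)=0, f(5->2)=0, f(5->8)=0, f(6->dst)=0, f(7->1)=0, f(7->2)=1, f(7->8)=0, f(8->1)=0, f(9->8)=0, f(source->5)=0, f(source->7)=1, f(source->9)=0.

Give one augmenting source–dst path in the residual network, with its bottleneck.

Residual along source->7->1->4->dst: source->7: 1, 7->1: 3, 1->4: 1, 4->dst: 2.
Bottleneck = min = 1.

source->7->1->4->dst, bottleneck 1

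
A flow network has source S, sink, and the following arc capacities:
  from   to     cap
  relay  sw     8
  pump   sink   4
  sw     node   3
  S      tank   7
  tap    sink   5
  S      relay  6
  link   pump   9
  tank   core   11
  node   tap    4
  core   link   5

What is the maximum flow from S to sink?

7

Augment S->tank->core->link->pump->sink: bottleneck 4. Total 4.
Augment S->relay->sw->node->tap->sink: bottleneck 3. Total 7.
No augmenting path remains in the residual graph.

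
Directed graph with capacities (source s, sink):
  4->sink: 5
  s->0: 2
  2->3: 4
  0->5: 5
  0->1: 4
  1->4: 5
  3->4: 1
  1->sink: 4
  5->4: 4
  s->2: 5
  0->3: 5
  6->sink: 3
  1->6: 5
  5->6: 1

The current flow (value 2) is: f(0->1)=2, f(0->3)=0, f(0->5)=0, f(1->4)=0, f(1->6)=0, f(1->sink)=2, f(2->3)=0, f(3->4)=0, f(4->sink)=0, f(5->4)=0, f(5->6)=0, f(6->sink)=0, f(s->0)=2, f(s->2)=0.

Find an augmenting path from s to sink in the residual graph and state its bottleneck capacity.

Residual along s->2->3->4->sink: s->2: 5, 2->3: 4, 3->4: 1, 4->sink: 5.
Bottleneck = min = 1.

s->2->3->4->sink, bottleneck 1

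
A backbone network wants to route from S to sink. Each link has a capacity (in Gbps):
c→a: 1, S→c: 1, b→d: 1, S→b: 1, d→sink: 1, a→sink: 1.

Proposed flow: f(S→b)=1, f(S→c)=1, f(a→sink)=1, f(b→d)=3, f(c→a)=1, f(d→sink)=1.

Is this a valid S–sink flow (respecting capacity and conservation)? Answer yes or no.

Capacity violated on b→d: flow 3 > capacity 1.

No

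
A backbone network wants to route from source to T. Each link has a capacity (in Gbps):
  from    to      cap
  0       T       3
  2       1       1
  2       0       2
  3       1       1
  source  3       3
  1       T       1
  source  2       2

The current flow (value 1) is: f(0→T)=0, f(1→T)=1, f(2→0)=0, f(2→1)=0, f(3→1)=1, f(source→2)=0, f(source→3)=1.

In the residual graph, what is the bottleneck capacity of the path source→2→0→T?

Residual capacities along the path: source→2: 2, 2→0: 2, 0→T: 3.
Minimum is 2.

2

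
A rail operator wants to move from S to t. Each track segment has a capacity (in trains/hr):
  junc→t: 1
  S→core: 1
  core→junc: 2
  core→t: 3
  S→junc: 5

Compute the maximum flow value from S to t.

2

Augment S→core→t: bottleneck 1. Total 1.
Augment S→junc→t: bottleneck 1. Total 2.
No augmenting path remains in the residual graph.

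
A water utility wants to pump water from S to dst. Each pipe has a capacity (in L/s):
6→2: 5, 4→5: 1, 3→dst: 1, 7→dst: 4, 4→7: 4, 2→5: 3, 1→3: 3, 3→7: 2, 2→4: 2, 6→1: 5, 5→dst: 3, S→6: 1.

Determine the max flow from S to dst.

Augment S→6→1→3→dst: bottleneck 1. Total 1.
No augmenting path remains in the residual graph.

1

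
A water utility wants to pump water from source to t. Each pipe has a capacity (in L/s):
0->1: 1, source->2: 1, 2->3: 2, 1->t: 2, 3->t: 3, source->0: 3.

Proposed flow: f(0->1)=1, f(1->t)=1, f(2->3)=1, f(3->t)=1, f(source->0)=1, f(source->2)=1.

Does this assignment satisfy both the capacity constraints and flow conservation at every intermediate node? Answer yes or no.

Yes

Every edge has 0 ≤ f(e) ≤ cap(e).
At each intermediate node, inflow equals outflow.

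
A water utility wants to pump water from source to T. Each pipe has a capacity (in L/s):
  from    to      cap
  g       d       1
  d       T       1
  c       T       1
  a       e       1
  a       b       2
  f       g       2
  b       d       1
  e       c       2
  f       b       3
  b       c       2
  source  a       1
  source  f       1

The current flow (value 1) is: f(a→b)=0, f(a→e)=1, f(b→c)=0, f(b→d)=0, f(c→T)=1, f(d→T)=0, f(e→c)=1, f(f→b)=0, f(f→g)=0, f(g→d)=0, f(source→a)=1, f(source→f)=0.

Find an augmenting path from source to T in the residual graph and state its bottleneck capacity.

source→f→b→d→T, bottleneck 1

Residual along source→f→b→d→T: source→f: 1, f→b: 3, b→d: 1, d→T: 1.
Bottleneck = min = 1.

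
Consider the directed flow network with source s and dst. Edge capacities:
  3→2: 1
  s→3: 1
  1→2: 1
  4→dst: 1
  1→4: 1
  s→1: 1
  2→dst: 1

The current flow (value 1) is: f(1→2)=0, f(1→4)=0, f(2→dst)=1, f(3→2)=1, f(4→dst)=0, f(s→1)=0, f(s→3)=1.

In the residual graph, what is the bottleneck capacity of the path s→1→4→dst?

Residual capacities along the path: s→1: 1, 1→4: 1, 4→dst: 1.
Minimum is 1.

1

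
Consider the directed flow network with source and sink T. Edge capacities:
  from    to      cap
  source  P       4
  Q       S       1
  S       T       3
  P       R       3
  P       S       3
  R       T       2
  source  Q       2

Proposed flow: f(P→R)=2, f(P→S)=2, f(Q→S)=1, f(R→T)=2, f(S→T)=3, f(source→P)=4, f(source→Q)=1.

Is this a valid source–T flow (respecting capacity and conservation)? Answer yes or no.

Yes

Every edge has 0 ≤ f(e) ≤ cap(e).
At each intermediate node, inflow equals outflow.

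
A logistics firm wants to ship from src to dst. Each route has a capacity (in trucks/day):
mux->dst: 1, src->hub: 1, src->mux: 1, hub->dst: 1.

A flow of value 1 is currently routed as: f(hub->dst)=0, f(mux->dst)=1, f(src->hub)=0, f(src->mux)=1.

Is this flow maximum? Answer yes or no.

No

Residual path src->hub->dst has bottleneck 1 > 0.
Pushing 1 along it raises the flow to 2, so the given flow is not maximum.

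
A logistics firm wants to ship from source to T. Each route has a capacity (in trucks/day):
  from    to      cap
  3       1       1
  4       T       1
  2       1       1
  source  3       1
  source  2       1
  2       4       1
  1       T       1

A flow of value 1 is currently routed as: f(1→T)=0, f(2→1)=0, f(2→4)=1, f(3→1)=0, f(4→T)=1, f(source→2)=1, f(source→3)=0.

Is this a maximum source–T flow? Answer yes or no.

No

Residual path source→3→1→T has bottleneck 1 > 0.
Pushing 1 along it raises the flow to 2, so the given flow is not maximum.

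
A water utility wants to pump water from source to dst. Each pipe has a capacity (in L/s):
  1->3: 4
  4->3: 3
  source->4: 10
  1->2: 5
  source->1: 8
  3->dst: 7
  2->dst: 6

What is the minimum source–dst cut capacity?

11

Max flow = 11 (via 3 augmenting paths).
In the residual at optimum, the set reachable from source is {4, source}.
Cut edges: source->1 (cap 8), 4->3 (cap 3). Sum = 11.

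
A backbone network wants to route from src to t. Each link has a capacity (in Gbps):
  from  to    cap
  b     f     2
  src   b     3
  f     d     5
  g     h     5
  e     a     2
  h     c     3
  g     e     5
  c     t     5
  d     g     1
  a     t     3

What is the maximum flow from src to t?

1

Augment src->b->f->d->g->e->a->t: bottleneck 1. Total 1.
No augmenting path remains in the residual graph.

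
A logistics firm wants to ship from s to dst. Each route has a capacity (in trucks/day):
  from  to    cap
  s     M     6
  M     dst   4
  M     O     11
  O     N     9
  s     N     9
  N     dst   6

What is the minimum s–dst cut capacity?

10

Max flow = 10 (via 2 augmenting paths).
In the residual at optimum, the set reachable from s is {M, N, O, s}.
Cut edges: M->dst (cap 4), N->dst (cap 6). Sum = 10.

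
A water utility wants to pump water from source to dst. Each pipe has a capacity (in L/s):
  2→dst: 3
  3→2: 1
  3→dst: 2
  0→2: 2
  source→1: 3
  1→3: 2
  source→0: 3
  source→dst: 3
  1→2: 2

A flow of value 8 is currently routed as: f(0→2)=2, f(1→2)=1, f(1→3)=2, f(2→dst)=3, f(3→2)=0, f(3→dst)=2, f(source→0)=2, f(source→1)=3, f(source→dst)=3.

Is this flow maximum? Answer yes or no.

Residual reachable from source: {0, source}; dst is not reachable.
Saturated cut: source→1, source→dst, 0→2 with total capacity 8 = current flow value. Flow is maximum.

Yes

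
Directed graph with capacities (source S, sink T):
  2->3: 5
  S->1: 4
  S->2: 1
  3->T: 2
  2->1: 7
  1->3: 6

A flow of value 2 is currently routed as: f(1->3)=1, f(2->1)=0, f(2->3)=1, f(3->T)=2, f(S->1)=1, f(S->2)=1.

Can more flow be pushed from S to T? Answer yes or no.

Residual reachable from S: {1, 2, 3, S}; T is not reachable.
Saturated cut: 3->T with total capacity 2 = current flow value. Flow is maximum.

No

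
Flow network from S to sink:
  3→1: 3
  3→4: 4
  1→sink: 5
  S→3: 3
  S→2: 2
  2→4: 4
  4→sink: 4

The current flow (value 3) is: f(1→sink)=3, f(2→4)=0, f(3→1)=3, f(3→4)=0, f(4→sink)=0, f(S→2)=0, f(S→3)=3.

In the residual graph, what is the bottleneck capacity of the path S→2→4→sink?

Residual capacities along the path: S→2: 2, 2→4: 4, 4→sink: 4.
Minimum is 2.

2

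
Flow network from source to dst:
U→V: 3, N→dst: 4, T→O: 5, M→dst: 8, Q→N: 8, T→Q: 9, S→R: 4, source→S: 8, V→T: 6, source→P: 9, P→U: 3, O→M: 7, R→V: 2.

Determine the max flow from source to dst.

Augment source→S→R→V→T→Q→N→dst: bottleneck 2. Total 2.
Augment source→P→U→V→T→Q→N→dst: bottleneck 2. Total 4.
Augment source→P→U→V→T→O→M→dst: bottleneck 1. Total 5.
No augmenting path remains in the residual graph.

5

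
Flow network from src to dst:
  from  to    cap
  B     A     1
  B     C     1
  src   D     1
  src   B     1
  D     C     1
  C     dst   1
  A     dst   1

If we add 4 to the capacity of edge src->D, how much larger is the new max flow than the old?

0

Original max flow = 2.
Even with extra capacity on src->D, another cut of capacity 2 remains binding.
New max flow = 2. Increase = 0.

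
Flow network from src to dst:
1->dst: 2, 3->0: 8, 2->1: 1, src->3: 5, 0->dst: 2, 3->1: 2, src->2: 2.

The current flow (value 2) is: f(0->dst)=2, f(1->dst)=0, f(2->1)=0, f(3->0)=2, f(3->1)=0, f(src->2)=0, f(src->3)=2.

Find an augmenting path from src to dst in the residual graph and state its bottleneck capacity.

Residual along src->3->1->dst: src->3: 3, 3->1: 2, 1->dst: 2.
Bottleneck = min = 2.

src->3->1->dst, bottleneck 2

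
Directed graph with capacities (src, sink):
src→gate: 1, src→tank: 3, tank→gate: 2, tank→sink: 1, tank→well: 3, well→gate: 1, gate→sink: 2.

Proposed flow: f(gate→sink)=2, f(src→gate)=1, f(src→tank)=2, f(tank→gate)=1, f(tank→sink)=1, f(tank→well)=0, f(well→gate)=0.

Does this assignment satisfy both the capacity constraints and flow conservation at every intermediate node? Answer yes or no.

Every edge has 0 ≤ f(e) ≤ cap(e).
At each intermediate node, inflow equals outflow.

Yes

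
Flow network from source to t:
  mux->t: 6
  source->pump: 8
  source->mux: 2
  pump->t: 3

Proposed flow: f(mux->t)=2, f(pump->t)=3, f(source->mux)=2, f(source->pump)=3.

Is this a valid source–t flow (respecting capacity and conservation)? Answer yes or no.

Yes

Every edge has 0 ≤ f(e) ≤ cap(e).
At each intermediate node, inflow equals outflow.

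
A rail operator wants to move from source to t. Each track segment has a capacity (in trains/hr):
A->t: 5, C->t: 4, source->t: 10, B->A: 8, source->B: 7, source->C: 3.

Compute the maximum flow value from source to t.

18

Augment source->t: bottleneck 10. Total 10.
Augment source->C->t: bottleneck 3. Total 13.
Augment source->B->A->t: bottleneck 5. Total 18.
No augmenting path remains in the residual graph.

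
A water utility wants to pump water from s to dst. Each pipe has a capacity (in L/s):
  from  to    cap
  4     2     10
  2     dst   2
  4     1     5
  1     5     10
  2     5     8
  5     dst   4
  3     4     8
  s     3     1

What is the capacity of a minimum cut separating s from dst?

1

Max flow = 1 (via 1 augmenting path).
In the residual at optimum, the set reachable from s is {s}.
Cut edges: s->3 (cap 1). Sum = 1.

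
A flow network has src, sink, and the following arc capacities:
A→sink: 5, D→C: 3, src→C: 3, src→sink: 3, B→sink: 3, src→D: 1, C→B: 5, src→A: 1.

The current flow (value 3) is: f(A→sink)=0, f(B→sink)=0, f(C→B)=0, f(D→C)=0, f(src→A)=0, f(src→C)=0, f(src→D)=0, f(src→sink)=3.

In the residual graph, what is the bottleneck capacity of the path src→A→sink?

1

Residual capacities along the path: src→A: 1, A→sink: 5.
Minimum is 1.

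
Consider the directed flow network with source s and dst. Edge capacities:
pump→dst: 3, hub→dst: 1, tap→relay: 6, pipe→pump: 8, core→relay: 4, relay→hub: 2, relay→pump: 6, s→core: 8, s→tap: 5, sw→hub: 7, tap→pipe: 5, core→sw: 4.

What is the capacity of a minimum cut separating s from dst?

Max flow = 4 (via 2 augmenting paths).
In the residual at optimum, the set reachable from s is {core, hub, pipe, pump, relay, s, sw, tap}.
Cut edges: pump→dst (cap 3), hub→dst (cap 1). Sum = 4.

4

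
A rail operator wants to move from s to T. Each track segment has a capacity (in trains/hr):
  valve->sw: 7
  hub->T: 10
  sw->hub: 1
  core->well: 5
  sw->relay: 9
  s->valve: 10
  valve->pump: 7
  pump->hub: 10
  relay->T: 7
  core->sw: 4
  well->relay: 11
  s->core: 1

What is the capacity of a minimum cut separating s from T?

Max flow = 11 (via 4 augmenting paths).
In the residual at optimum, the set reachable from s is {s}.
Cut edges: s->valve (cap 10), s->core (cap 1). Sum = 11.

11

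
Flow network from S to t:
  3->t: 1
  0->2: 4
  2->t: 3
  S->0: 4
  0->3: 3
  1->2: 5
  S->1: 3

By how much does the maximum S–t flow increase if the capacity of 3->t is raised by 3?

Original max flow = 4.
After raising cap(3->t), augmenting paths through that edge carry 2 more units.
New max flow = 6. Increase = 2.

2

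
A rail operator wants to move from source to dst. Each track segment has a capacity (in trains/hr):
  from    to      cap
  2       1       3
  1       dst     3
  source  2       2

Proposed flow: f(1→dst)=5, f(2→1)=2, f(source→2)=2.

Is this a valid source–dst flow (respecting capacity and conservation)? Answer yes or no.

Capacity violated on 1→dst: flow 5 > capacity 3.

No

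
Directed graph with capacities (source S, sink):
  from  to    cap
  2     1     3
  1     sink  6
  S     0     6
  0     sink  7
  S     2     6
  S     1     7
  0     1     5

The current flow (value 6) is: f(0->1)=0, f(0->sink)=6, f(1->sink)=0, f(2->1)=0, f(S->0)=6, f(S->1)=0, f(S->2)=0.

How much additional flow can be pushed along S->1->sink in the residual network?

Residual capacities along the path: S->1: 7, 1->sink: 6.
Minimum is 6.

6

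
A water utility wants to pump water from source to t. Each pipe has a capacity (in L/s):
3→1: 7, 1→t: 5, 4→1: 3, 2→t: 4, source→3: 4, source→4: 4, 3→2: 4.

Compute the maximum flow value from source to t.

Augment source→3→2→t: bottleneck 4. Total 4.
Augment source→4→1→t: bottleneck 3. Total 7.
No augmenting path remains in the residual graph.

7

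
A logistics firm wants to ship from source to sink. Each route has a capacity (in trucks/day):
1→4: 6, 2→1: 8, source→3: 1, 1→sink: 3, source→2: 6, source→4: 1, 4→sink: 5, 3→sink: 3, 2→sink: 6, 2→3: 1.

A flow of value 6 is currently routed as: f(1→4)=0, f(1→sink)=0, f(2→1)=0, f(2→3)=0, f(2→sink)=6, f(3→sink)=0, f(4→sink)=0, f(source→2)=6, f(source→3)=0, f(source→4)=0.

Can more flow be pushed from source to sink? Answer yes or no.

Residual path source→4→sink has bottleneck 1 > 0.
Pushing 1 along it raises the flow to 7, so the given flow is not maximum.

Yes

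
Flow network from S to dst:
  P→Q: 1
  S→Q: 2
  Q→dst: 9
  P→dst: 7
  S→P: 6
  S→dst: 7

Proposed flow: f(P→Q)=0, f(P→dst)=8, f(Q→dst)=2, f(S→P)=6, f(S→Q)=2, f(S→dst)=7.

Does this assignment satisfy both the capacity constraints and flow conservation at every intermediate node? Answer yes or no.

No

Capacity violated on P→dst: flow 8 > capacity 7.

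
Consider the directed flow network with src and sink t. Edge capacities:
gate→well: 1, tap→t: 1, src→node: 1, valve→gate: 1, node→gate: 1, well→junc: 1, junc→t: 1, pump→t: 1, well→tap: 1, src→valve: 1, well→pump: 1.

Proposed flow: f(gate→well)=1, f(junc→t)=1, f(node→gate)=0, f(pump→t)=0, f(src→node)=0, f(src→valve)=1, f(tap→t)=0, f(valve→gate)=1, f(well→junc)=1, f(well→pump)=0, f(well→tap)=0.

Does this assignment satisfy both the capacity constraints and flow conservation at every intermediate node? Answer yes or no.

Yes

Every edge has 0 ≤ f(e) ≤ cap(e).
At each intermediate node, inflow equals outflow.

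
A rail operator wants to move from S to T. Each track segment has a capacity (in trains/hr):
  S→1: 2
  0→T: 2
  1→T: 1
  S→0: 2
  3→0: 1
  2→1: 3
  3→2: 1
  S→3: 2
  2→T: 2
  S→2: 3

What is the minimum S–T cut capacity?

5

Max flow = 5 (via 3 augmenting paths).
In the residual at optimum, the set reachable from S is {0, 1, 2, 3, S}.
Cut edges: 2→T (cap 2), 0→T (cap 2), 1→T (cap 1). Sum = 5.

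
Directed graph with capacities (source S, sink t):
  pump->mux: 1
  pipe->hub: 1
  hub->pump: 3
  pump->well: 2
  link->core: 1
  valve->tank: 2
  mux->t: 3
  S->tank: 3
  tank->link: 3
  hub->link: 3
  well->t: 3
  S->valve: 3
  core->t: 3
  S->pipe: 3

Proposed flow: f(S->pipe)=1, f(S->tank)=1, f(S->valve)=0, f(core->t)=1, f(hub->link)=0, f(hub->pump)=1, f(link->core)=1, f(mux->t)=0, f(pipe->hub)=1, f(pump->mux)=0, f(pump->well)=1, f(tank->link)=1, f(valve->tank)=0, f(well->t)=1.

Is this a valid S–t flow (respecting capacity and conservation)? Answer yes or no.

Every edge has 0 ≤ f(e) ≤ cap(e).
At each intermediate node, inflow equals outflow.

Yes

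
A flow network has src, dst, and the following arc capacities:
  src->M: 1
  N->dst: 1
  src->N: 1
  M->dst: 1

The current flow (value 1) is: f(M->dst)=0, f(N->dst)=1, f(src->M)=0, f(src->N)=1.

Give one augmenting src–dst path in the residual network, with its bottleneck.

Residual along src->M->dst: src->M: 1, M->dst: 1.
Bottleneck = min = 1.

src->M->dst, bottleneck 1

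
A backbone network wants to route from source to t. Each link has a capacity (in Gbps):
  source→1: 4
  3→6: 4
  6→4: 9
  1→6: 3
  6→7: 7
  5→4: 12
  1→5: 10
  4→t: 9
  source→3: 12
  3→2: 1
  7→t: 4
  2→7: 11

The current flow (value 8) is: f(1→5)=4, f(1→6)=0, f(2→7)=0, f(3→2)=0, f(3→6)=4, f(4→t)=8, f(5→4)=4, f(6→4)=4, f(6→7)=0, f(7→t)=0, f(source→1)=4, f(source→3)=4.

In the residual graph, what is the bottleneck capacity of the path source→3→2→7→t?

1

Residual capacities along the path: source→3: 8, 3→2: 1, 2→7: 11, 7→t: 4.
Minimum is 1.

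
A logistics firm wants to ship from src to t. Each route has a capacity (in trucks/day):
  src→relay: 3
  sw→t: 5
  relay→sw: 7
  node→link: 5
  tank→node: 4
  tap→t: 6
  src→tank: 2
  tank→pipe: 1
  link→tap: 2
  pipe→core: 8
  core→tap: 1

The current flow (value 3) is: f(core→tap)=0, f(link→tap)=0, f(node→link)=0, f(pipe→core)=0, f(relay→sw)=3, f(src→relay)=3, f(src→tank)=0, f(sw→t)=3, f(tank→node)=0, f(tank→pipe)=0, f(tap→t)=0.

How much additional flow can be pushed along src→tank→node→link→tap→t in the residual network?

Residual capacities along the path: src→tank: 2, tank→node: 4, node→link: 5, link→tap: 2, tap→t: 6.
Minimum is 2.

2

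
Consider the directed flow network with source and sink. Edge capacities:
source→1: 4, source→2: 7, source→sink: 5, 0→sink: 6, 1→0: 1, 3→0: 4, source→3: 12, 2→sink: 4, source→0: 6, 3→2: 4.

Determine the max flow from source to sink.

15

Augment source→sink: bottleneck 5. Total 5.
Augment source→2→sink: bottleneck 4. Total 9.
Augment source→0→sink: bottleneck 6. Total 15.
No augmenting path remains in the residual graph.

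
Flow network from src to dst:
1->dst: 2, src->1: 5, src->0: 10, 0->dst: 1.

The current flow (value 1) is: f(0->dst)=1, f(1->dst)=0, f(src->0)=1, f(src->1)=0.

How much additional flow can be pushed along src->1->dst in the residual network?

2

Residual capacities along the path: src->1: 5, 1->dst: 2.
Minimum is 2.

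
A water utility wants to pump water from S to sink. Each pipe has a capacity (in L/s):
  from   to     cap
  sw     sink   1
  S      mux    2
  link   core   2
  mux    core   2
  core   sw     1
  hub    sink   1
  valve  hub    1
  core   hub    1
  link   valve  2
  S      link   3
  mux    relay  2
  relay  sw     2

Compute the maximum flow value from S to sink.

Augment S→link→valve→hub→sink: bottleneck 1. Total 1.
Augment S→link→core→sw→sink: bottleneck 1. Total 2.
No augmenting path remains in the residual graph.

2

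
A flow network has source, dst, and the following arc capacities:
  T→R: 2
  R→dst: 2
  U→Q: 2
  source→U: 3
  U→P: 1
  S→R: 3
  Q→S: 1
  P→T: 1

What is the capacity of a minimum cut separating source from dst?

Max flow = 2 (via 2 augmenting paths).
In the residual at optimum, the set reachable from source is {Q, U, source}.
Cut edges: U→P (cap 1), Q→S (cap 1). Sum = 2.

2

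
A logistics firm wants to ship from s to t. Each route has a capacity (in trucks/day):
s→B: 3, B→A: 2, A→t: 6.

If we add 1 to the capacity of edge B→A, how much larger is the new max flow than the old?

1

Original max flow = 2.
After raising cap(B→A), augmenting paths through that edge carry 1 more unit.
New max flow = 3. Increase = 1.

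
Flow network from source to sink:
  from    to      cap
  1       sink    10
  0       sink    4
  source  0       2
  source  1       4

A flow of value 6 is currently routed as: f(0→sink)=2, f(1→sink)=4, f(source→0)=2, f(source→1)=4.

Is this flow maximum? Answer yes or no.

Yes

Residual reachable from source: {source}; sink is not reachable.
Saturated cut: source→1, source→0 with total capacity 6 = current flow value. Flow is maximum.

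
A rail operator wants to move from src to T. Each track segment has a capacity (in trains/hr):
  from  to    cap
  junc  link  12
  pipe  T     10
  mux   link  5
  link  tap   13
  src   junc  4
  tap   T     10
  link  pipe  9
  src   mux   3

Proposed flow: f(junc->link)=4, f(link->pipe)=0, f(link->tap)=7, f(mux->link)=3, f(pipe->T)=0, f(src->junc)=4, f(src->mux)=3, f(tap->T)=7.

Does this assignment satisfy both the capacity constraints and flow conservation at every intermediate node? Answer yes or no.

Every edge has 0 ≤ f(e) ≤ cap(e).
At each intermediate node, inflow equals outflow.

Yes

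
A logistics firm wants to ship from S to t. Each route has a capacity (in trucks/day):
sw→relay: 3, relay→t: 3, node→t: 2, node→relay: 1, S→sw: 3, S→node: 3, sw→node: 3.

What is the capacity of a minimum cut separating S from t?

Max flow = 5 (via 2 augmenting paths).
In the residual at optimum, the set reachable from S is {S, node, relay, sw}.
Cut edges: node→t (cap 2), relay→t (cap 3). Sum = 5.

5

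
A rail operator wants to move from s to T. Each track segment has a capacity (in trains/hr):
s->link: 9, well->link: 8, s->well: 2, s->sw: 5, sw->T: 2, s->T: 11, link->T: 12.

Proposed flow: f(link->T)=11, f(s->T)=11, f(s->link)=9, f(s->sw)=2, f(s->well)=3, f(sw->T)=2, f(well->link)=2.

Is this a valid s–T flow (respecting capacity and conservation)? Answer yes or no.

Capacity violated on s->well: flow 3 > capacity 2.

No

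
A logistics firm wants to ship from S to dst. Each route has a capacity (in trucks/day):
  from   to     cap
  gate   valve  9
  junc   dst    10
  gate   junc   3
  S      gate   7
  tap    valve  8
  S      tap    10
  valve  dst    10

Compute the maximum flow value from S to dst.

Augment S→tap→valve→dst: bottleneck 8. Total 8.
Augment S→gate→valve→dst: bottleneck 2. Total 10.
Augment S→gate→junc→dst: bottleneck 3. Total 13.
No augmenting path remains in the residual graph.

13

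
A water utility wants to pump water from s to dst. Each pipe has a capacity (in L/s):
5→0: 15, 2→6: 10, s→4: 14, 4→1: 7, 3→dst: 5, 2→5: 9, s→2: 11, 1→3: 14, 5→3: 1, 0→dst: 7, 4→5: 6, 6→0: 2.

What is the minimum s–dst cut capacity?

12

Max flow = 12 (via 3 augmenting paths).
In the residual at optimum, the set reachable from s is {0, 1, 2, 3, 4, 5, 6, s}.
Cut edges: 3→dst (cap 5), 0→dst (cap 7). Sum = 12.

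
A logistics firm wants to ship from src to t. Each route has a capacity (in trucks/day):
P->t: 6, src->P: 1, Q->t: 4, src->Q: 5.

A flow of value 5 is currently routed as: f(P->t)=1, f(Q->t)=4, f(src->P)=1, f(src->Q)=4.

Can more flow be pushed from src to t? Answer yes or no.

No

Residual reachable from src: {Q, src}; t is not reachable.
Saturated cut: src->P, Q->t with total capacity 5 = current flow value. Flow is maximum.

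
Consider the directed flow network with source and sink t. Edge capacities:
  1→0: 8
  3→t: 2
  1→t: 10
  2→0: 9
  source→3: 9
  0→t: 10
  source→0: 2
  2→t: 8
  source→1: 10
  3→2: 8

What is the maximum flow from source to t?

21

Augment source→1→t: bottleneck 10. Total 10.
Augment source→3→t: bottleneck 2. Total 12.
Augment source→0→t: bottleneck 2. Total 14.
Augment source→3→2→t: bottleneck 7. Total 21.
No augmenting path remains in the residual graph.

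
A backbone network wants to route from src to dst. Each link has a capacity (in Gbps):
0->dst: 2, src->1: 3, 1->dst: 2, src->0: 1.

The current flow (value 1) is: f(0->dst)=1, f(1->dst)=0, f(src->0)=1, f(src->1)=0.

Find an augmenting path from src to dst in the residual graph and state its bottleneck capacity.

Residual along src->1->dst: src->1: 3, 1->dst: 2.
Bottleneck = min = 2.

src->1->dst, bottleneck 2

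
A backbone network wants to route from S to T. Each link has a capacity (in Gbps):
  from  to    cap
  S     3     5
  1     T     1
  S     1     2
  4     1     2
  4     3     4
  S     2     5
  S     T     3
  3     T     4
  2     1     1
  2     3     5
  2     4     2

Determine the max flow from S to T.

8

Augment S→T: bottleneck 3. Total 3.
Augment S→1→T: bottleneck 1. Total 4.
Augment S→3→T: bottleneck 4. Total 8.
No augmenting path remains in the residual graph.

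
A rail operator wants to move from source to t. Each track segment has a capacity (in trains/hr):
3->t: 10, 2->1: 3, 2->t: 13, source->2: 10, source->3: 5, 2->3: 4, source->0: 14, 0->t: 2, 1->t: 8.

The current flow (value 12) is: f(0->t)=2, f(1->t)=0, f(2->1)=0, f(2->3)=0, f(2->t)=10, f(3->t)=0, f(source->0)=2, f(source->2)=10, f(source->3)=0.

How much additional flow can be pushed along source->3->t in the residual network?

Residual capacities along the path: source->3: 5, 3->t: 10.
Minimum is 5.

5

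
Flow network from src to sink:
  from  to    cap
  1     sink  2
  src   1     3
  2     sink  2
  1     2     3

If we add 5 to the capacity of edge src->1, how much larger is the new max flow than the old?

Original max flow = 3.
After raising cap(src->1), augmenting paths through that edge carry 1 more unit.
New max flow = 4. Increase = 1.

1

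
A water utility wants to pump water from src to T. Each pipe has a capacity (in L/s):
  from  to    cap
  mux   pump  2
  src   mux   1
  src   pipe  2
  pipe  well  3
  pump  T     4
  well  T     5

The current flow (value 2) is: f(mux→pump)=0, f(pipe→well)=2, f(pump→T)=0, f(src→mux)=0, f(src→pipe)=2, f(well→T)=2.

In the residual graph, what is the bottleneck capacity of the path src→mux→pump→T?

Residual capacities along the path: src→mux: 1, mux→pump: 2, pump→T: 4.
Minimum is 1.

1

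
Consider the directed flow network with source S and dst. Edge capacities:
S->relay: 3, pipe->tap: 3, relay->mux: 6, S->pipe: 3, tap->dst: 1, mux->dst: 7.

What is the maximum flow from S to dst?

4

Augment S->relay->mux->dst: bottleneck 3. Total 3.
Augment S->pipe->tap->dst: bottleneck 1. Total 4.
No augmenting path remains in the residual graph.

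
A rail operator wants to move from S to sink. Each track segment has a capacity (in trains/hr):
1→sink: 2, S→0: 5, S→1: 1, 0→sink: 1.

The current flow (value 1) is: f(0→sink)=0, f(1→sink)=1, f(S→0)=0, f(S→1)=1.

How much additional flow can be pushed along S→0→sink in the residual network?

1

Residual capacities along the path: S→0: 5, 0→sink: 1.
Minimum is 1.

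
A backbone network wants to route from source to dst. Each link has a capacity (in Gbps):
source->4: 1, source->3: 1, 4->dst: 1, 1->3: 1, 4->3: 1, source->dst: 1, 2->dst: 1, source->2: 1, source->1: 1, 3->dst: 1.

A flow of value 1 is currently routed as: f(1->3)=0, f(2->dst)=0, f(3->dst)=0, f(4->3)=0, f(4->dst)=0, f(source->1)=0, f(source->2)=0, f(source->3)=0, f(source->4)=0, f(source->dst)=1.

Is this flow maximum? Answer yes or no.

Residual path source->2->dst has bottleneck 1 > 0.
Pushing 1 along it raises the flow to 2, so the given flow is not maximum.

No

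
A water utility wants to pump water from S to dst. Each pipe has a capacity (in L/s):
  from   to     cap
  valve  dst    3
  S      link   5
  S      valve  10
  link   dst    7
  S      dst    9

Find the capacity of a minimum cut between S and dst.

Max flow = 17 (via 3 augmenting paths).
In the residual at optimum, the set reachable from S is {S, valve}.
Cut edges: S→link (cap 5), S→dst (cap 9), valve→dst (cap 3). Sum = 17.

17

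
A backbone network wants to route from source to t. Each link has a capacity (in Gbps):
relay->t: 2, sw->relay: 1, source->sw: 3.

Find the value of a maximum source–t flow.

1

Augment source->sw->relay->t: bottleneck 1. Total 1.
No augmenting path remains in the residual graph.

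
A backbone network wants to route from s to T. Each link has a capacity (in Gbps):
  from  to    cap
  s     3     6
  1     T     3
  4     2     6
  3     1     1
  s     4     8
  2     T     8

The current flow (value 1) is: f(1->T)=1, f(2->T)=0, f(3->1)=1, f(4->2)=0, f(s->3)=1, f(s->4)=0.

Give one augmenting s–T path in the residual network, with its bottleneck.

s->4->2->T, bottleneck 6

Residual along s->4->2->T: s->4: 8, 4->2: 6, 2->T: 8.
Bottleneck = min = 6.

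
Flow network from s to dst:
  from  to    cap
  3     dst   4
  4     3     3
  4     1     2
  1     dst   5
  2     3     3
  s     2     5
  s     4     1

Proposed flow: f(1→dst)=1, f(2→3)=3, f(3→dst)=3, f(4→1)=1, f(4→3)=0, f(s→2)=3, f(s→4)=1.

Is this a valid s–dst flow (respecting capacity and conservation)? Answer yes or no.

Every edge has 0 ≤ f(e) ≤ cap(e).
At each intermediate node, inflow equals outflow.

Yes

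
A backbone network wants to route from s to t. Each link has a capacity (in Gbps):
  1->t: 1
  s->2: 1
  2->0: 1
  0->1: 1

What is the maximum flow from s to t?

1

Augment s->2->0->1->t: bottleneck 1. Total 1.
No augmenting path remains in the residual graph.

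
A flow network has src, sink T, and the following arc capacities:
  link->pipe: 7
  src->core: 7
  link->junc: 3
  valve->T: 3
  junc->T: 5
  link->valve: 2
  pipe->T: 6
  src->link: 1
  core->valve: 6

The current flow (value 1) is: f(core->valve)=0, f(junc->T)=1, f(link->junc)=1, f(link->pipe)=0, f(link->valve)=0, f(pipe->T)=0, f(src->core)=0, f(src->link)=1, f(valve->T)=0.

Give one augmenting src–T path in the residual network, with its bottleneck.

src->core->valve->T, bottleneck 3

Residual along src->core->valve->T: src->core: 7, core->valve: 6, valve->T: 3.
Bottleneck = min = 3.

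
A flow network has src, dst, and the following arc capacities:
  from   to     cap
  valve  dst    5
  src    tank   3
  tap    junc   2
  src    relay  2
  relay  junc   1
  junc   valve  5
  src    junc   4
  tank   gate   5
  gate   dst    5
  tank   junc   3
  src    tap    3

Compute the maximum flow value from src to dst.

Augment src->tank->gate->dst: bottleneck 3. Total 3.
Augment src->junc->valve->dst: bottleneck 4. Total 7.
Augment src->tap->junc->valve->dst: bottleneck 1. Total 8.
No augmenting path remains in the residual graph.

8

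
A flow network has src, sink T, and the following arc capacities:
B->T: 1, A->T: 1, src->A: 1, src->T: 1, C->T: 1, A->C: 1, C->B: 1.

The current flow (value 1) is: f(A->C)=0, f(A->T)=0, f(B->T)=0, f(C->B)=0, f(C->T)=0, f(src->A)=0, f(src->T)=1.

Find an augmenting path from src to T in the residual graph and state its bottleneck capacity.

Residual along src->A->T: src->A: 1, A->T: 1.
Bottleneck = min = 1.

src->A->T, bottleneck 1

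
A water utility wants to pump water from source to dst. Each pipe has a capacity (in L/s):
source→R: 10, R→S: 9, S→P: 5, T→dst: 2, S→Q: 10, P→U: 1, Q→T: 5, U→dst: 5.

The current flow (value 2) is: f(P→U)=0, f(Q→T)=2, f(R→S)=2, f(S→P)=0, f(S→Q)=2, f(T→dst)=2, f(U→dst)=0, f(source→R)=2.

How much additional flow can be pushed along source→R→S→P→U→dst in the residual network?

1

Residual capacities along the path: source→R: 8, R→S: 7, S→P: 5, P→U: 1, U→dst: 5.
Minimum is 1.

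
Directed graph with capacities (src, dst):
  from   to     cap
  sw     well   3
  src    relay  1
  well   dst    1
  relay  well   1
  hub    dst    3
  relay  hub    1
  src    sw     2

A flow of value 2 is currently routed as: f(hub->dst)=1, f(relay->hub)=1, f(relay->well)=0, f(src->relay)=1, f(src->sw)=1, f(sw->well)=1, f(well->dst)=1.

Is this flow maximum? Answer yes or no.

Residual reachable from src: {src, sw, well}; dst is not reachable.
Saturated cut: src->relay, well->dst with total capacity 2 = current flow value. Flow is maximum.

Yes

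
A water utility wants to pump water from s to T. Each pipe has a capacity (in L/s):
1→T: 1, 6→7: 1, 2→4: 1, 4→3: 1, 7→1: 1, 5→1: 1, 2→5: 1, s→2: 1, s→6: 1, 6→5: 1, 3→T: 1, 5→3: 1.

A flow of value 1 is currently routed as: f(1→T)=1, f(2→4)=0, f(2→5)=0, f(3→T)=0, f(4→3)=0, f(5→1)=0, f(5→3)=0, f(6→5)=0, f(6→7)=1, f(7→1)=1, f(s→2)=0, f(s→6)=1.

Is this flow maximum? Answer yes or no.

No

Residual path s→2→5→3→T has bottleneck 1 > 0.
Pushing 1 along it raises the flow to 2, so the given flow is not maximum.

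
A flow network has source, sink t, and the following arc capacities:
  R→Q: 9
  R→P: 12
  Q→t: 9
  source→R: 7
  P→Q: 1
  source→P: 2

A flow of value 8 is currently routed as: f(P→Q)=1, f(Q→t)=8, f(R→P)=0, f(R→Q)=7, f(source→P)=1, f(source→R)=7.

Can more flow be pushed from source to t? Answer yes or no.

Residual reachable from source: {P, source}; t is not reachable.
Saturated cut: source→R, P→Q with total capacity 8 = current flow value. Flow is maximum.

No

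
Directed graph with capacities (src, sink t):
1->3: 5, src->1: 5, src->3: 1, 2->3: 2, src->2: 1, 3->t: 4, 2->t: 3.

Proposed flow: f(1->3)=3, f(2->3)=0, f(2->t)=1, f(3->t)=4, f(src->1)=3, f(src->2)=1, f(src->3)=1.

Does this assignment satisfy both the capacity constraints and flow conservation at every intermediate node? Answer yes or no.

Yes

Every edge has 0 ≤ f(e) ≤ cap(e).
At each intermediate node, inflow equals outflow.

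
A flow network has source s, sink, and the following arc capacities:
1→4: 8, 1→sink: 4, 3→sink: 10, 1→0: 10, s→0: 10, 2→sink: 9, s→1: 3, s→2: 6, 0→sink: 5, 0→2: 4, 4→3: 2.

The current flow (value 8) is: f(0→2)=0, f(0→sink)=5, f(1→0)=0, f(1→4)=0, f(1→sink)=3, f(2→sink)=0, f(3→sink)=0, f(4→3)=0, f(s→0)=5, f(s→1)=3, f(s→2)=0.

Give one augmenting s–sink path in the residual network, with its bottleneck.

Residual along s→2→sink: s→2: 6, 2→sink: 9.
Bottleneck = min = 6.

s→2→sink, bottleneck 6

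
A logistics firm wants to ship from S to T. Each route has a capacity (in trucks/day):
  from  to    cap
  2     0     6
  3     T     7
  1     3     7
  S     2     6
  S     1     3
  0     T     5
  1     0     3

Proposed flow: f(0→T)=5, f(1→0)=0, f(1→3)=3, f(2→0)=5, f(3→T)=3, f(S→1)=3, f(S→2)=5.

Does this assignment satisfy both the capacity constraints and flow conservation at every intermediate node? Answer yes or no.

Yes

Every edge has 0 ≤ f(e) ≤ cap(e).
At each intermediate node, inflow equals outflow.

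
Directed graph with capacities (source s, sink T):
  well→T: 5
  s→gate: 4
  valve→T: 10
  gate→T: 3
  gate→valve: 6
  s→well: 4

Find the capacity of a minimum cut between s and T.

8

Max flow = 8 (via 3 augmenting paths).
In the residual at optimum, the set reachable from s is {s}.
Cut edges: s→gate (cap 4), s→well (cap 4). Sum = 8.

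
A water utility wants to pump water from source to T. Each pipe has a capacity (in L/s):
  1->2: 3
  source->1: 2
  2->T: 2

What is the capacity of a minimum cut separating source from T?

Max flow = 2 (via 1 augmenting path).
In the residual at optimum, the set reachable from source is {source}.
Cut edges: source->1 (cap 2). Sum = 2.

2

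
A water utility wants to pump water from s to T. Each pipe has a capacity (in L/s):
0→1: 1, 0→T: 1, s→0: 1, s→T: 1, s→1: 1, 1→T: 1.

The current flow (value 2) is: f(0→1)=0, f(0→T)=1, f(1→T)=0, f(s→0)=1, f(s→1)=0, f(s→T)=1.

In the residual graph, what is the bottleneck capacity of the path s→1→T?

Residual capacities along the path: s→1: 1, 1→T: 1.
Minimum is 1.

1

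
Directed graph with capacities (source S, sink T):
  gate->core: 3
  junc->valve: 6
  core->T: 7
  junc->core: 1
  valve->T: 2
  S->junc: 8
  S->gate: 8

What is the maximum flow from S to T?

Augment S->gate->core->T: bottleneck 3. Total 3.
Augment S->junc->valve->T: bottleneck 2. Total 5.
Augment S->junc->core->T: bottleneck 1. Total 6.
No augmenting path remains in the residual graph.

6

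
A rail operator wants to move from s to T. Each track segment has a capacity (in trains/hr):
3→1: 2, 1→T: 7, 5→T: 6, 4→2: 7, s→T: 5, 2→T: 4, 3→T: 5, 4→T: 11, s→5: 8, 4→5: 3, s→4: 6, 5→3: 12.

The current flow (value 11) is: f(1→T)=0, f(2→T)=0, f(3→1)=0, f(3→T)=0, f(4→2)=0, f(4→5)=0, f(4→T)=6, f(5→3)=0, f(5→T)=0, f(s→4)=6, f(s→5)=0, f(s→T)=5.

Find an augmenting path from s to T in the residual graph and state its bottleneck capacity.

s→5→T, bottleneck 6

Residual along s→5→T: s→5: 8, 5→T: 6.
Bottleneck = min = 6.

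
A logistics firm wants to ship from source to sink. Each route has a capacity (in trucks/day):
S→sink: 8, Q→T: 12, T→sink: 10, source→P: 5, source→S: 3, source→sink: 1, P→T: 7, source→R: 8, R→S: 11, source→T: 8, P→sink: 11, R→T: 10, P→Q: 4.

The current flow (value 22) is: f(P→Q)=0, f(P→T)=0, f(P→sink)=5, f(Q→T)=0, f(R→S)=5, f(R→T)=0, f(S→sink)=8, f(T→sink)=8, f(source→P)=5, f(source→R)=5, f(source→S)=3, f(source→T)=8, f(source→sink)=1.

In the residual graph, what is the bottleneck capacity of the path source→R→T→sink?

2

Residual capacities along the path: source→R: 3, R→T: 10, T→sink: 2.
Minimum is 2.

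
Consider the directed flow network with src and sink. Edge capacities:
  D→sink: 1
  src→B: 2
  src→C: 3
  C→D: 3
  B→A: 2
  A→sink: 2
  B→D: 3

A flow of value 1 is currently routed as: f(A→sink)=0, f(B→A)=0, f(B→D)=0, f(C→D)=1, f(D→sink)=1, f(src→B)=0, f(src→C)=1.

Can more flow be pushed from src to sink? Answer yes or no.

Yes

Residual path src→B→A→sink has bottleneck 2 > 0.
Pushing 2 along it raises the flow to 3, so the given flow is not maximum.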